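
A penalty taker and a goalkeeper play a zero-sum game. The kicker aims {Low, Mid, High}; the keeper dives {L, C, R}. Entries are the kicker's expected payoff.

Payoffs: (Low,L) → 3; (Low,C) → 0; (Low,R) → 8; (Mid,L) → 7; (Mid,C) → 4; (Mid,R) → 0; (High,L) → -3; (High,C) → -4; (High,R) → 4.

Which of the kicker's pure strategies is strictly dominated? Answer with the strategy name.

Low gives a strictly higher payoff than High against every column: 3 > -3, 0 > -4, 8 > 4.
So High is strictly dominated and the kicker never plays it.

High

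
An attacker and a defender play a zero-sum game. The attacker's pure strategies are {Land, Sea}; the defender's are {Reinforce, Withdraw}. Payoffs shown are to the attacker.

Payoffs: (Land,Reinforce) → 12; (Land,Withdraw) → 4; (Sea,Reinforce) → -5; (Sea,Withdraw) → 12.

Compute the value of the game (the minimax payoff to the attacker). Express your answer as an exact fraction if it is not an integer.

164/25

Row minima: Land → 4, Sea → -5; maximin = 4.
Column maxima: Reinforce → 12, Withdraw → 12; minimax = 12.
4 ≠ 12, so there is no saddle point; optimal play is mixed.
Let the attacker play Land with probability p. Expected payoff against Reinforce: 12p + (-5)(1−p) = 17p − 5; against Withdraw: 4p + 12(1−p) = −8p + 12.
Setting these equal: 17p − 5 = −8p + 12 ⇒ 25p = 17 ⇒ p = 17/25, and the value is (17)·(17/25) − 5 = 164/25.
For the defender: with q = P(Reinforce), equating Land's and Sea's payoffs gives 8q + 4 = −17q + 12 ⇒ q = 8/25.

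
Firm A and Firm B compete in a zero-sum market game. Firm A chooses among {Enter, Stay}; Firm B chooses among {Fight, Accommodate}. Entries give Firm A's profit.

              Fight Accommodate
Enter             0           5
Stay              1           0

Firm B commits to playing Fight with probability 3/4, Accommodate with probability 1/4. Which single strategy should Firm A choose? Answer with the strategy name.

Expected payoff of Enter: (3/4)·0 + (1/4)·5 = 5/4.
Expected payoff of Stay: (3/4)·1 + (1/4)·0 = 3/4.
The largest is 5/4, so Firm A's best response is Enter.

Enter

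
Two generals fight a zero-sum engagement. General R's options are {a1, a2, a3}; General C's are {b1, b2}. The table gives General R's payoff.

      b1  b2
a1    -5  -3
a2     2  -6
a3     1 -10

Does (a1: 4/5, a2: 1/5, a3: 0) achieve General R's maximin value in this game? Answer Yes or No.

Yes

Against b1 this mix gives (4/5)·(-5) + (1/5)·2 = -18/5.
Against b2 this mix gives (4/5)·(-3) + (1/5)·(-6) = -18/5.
All of General C's active replies (b1, b2) yield -18/5, and no column does worse for General R. The mix makes General C indifferent and guarantees -18/5, so it is optimal.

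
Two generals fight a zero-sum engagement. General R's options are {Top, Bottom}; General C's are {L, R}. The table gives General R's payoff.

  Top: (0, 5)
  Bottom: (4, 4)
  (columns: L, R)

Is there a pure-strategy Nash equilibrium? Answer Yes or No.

Yes

Row minima: Top → 0, Bottom → 4; maximin = 4.
Column maxima: L → 4, R → 5; minimax = 4.
maximin = minimax = 4, so a saddle point exists.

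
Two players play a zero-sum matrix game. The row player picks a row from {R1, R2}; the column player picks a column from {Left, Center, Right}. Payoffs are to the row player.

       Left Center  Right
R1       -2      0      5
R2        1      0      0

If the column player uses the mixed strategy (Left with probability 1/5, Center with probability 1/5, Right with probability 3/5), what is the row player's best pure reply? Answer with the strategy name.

Expected payoff of R1: (1/5)·(-2) + (1/5)·0 + (3/5)·5 = 13/5.
Expected payoff of R2: (1/5)·1 + (1/5)·0 + (3/5)·0 = 1/5.
The largest is 13/5, so the row player's best response is R1.

R1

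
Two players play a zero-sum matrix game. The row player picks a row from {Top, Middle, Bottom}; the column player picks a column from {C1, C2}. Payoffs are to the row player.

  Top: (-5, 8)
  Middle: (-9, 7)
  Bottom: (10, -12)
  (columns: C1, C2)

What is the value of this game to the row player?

4/7

Row minima: Top → -5, Middle → -9, Bottom → -12; maximin = -5.
Column maxima: C1 → 10, C2 → 8; minimax = 8.
-5 ≠ 8, so there is no saddle point; optimal play is mixed.
Middle is strictly dominated by Top, so the row player never plays it.
On the remaining 2×2 (Top, Bottom vs C1, C2):
Let the row player play Top with probability p. Expected payoff against C1: (-5)p + 10(1−p) = −15p + 10; against C2: 8p + (-12)(1−p) = 20p − 12.
Setting these equal: −15p + 10 = 20p − 12 ⇒ −35p = -22 ⇒ p = 22/35, and the value is (-15)·(22/35) + 10 = 4/7.
For the column player: with q = P(C1), equating Top's and Bottom's payoffs gives −13q + 8 = 22q − 12 ⇒ q = 4/7.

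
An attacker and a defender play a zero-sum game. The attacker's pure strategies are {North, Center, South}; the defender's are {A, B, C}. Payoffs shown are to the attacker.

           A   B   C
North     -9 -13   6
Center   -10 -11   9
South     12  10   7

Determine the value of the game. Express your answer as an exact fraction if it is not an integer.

167/23

Row minima: North → -13, Center → -11, South → 7; maximin = 7.
Column maxima: A → 12, B → 10, C → 9; minimax = 9.
7 ≠ 9, so there is no saddle point; optimal play is mixed.
North is strictly dominated by South, so the attacker never plays it.
A is strictly dominated by B (it gives the attacker strictly more in every row), so the defender never plays it.
On the remaining 2×2 (Center, South vs B, C):
Let the attacker play Center with probability p. Expected payoff against B: (-11)p + 10(1−p) = −21p + 10; against C: 9p + 7(1−p) = 2p + 7.
Setting these equal: −21p + 10 = 2p + 7 ⇒ −23p = -3 ⇒ p = 3/23, and the value is (-21)·(3/23) + 10 = 167/23.
For the defender: with q = P(B), equating Center's and South's payoffs gives −20q + 9 = 3q + 7 ⇒ q = 2/23.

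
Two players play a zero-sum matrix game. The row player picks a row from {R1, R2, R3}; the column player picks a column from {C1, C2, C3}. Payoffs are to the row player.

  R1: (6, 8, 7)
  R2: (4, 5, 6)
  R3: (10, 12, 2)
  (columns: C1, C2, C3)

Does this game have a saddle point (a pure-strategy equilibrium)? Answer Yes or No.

No

Row minima: R1 → 6, R2 → 4, R3 → 2; maximin = 6.
Column maxima: C1 → 10, C2 → 12, C3 → 7; minimax = 7.
6 ≠ 7, so no pure-strategy equilibrium exists.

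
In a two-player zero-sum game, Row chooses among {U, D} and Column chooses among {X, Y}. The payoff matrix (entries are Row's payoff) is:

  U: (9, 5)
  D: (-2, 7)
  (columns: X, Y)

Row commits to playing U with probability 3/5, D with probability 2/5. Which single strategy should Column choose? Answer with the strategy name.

If Column plays X, Row's expected payoff is (3/5)·9 + (2/5)·(-2) = 23/5.
If Column plays Y, Row's expected payoff is (3/5)·5 + (2/5)·7 = 29/5.
Column minimizes Row's payoff; the smallest is 23/5, so the best response is X.

X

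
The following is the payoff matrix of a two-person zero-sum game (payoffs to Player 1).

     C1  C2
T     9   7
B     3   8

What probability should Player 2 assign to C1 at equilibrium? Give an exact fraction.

1/7

Row minima: T → 7, B → 3; maximin = 7.
Column maxima: C1 → 9, C2 → 8; minimax = 8.
7 ≠ 8, so there is no saddle point; optimal play is mixed.
Let Player 1 play T with probability p. Expected payoff against C1: 9p + 3(1−p) = 6p + 3; against C2: 7p + 8(1−p) = −p + 8.
Setting these equal: 6p + 3 = −p + 8 ⇒ 7p = 5 ⇒ p = 5/7, and the value is (6)·(5/7) + 3 = 51/7.
For Player 2: with q = P(C1), equating T's and B's payoffs gives 2q + 7 = −5q + 8 ⇒ q = 1/7.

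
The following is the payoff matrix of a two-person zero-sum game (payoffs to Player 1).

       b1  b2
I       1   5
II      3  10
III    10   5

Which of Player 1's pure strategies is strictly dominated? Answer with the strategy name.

I

II gives a strictly higher payoff than I against every column: 3 > 1, 10 > 5.
So I is strictly dominated and Player 1 never plays it.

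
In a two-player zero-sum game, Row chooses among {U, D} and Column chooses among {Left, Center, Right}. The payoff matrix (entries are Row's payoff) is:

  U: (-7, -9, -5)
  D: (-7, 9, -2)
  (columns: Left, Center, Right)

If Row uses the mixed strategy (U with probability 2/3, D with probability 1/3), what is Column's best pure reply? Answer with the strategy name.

If Column plays Left, Row's expected payoff is (2/3)·(-7) + (1/3)·(-7) = -7.
If Column plays Center, Row's expected payoff is (2/3)·(-9) + (1/3)·9 = -3.
If Column plays Right, Row's expected payoff is (2/3)·(-5) + (1/3)·(-2) = -4.
Column minimizes Row's payoff; the smallest is -7, so the best response is Left.

Left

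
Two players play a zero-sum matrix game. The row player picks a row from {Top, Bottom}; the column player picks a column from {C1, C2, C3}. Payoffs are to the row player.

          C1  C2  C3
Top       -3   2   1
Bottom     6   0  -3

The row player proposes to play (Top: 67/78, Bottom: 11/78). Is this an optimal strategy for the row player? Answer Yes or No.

Against C1 this mix gives (67/78)·(-3) + (11/78)·6 = -45/26.
Against C2 this mix gives (67/78)·2 + (11/78)·0 = 67/39.
Against C3 this mix gives (67/78)·1 + (11/78)·(-3) = 17/39.
The column player will play C1, holding the row player to -45/26. Shifting weight toward the row that does better against C1 would raise this floor (the equalizing mix achieves -3/13 against both C1 and C3), so the proposed strategy is not optimal.

No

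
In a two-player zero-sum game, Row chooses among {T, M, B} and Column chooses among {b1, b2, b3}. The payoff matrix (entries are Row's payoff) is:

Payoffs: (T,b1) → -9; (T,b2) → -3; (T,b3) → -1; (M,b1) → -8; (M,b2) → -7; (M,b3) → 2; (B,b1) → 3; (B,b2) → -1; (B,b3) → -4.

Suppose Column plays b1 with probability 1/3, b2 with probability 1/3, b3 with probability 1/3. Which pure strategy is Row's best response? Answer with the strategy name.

B

Expected payoff of T: (1/3)·(-9) + (1/3)·(-3) + (1/3)·(-1) = -13/3.
Expected payoff of M: (1/3)·(-8) + (1/3)·(-7) + (1/3)·2 = -13/3.
Expected payoff of B: (1/3)·3 + (1/3)·(-1) + (1/3)·(-4) = -2/3.
The largest is -2/3, so Row's best response is B.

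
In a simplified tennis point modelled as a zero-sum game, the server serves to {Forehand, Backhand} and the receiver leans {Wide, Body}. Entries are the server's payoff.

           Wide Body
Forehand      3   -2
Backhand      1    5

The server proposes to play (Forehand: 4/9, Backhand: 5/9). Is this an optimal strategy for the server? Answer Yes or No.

Yes

Against Wide this mix gives (4/9)·3 + (5/9)·1 = 17/9.
Against Body this mix gives (4/9)·(-2) + (5/9)·5 = 17/9.
All of the receiver's active replies (Wide, Body) yield 17/9, and no column does worse for the server. The mix makes the receiver indifferent and guarantees 17/9, so it is optimal.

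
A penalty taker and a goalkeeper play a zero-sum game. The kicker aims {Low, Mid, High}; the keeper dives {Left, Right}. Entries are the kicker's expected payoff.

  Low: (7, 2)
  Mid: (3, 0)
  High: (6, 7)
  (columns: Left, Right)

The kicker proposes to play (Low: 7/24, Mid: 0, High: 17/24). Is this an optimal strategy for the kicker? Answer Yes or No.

No

Against Left this mix gives (7/24)·7 + (17/24)·6 = 151/24.
Against Right this mix gives (7/24)·2 + (17/24)·7 = 133/24.
The keeper will play Right, holding the kicker to 133/24. Shifting weight toward the row that does better against Right would raise this floor (the equalizing mix achieves 37/6 against both Right and Left), so the proposed strategy is not optimal.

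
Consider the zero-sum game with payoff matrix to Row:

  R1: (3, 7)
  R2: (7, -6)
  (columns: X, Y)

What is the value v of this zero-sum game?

Row minima: R1 → 3, R2 → -6; maximin = 3.
Column maxima: X → 7, Y → 7; minimax = 7.
3 ≠ 7, so there is no saddle point; optimal play is mixed.
Let Row play R1 with probability p. Expected payoff against X: 3p + 7(1−p) = −4p + 7; against Y: 7p + (-6)(1−p) = 13p − 6.
Setting these equal: −4p + 7 = 13p − 6 ⇒ −17p = -13 ⇒ p = 13/17, and the value is (-4)·(13/17) + 7 = 67/17.
For Column: with q = P(X), equating R1's and R2's payoffs gives −4q + 7 = 13q − 6 ⇒ q = 13/17.

67/17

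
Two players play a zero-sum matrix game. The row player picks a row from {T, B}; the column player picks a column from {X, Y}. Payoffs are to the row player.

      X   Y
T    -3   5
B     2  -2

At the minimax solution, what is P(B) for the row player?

Row minima: T → -3, B → -2; maximin = -2.
Column maxima: X → 2, Y → 5; minimax = 2.
-2 ≠ 2, so there is no saddle point; optimal play is mixed.
Let the row player play T with probability p. Expected payoff against X: (-3)p + 2(1−p) = −5p + 2; against Y: 5p + (-2)(1−p) = 7p − 2.
Setting these equal: −5p + 2 = 7p − 2 ⇒ −12p = -4 ⇒ p = 1/3, and the value is (-5)·(1/3) + 2 = 1/3.
For the column player: with q = P(X), equating T's and B's payoffs gives −8q + 5 = 4q − 2 ⇒ q = 7/12.

2/3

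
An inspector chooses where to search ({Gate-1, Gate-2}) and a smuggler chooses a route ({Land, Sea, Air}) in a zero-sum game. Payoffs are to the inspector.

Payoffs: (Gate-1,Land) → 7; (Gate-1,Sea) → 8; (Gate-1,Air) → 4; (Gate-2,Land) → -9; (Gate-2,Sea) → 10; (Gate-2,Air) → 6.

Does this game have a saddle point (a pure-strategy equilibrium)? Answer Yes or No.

No

Row minima: Gate-1 → 4, Gate-2 → -9; maximin = 4.
Column maxima: Land → 7, Sea → 10, Air → 6; minimax = 6.
4 ≠ 6, so no pure-strategy equilibrium exists.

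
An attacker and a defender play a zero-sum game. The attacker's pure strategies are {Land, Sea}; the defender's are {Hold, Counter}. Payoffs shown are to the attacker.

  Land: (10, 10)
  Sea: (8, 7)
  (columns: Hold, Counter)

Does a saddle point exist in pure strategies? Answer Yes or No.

Yes

Row minima: Land → 10, Sea → 7; maximin = 10.
Column maxima: Hold → 10, Counter → 10; minimax = 10.
maximin = minimax = 10, so a saddle point exists.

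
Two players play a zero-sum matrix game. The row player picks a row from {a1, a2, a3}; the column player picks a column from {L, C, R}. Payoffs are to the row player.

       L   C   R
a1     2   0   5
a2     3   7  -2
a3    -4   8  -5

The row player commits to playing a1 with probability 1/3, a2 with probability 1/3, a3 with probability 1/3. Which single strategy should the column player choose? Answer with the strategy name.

If the column player plays L, the row player's expected payoff is (1/3)·2 + (1/3)·3 + (1/3)·(-4) = 1/3.
If the column player plays C, the row player's expected payoff is (1/3)·0 + (1/3)·7 + (1/3)·8 = 5.
If the column player plays R, the row player's expected payoff is (1/3)·5 + (1/3)·(-2) + (1/3)·(-5) = -2/3.
The column player minimizes the row player's payoff; the smallest is -2/3, so the best response is R.

R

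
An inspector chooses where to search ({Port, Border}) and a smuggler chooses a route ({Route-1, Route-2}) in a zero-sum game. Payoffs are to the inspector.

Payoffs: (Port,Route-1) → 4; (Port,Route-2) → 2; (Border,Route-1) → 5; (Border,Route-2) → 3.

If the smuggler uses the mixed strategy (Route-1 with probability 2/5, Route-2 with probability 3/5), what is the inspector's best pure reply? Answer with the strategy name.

Border

Expected payoff of Port: (2/5)·4 + (3/5)·2 = 14/5.
Expected payoff of Border: (2/5)·5 + (3/5)·3 = 19/5.
The largest is 19/5, so the inspector's best response is Border.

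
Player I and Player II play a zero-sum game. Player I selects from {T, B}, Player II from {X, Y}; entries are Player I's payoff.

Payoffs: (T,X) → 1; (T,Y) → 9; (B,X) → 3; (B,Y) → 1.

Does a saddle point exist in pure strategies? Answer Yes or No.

Row minima: T → 1, B → 1; maximin = 1.
Column maxima: X → 3, Y → 9; minimax = 3.
1 ≠ 3, so no pure-strategy equilibrium exists.

No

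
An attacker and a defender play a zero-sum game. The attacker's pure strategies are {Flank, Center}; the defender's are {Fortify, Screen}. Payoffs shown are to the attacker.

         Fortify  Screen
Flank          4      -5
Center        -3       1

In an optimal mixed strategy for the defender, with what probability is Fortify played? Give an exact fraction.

Row minima: Flank → -5, Center → -3; maximin = -3.
Column maxima: Fortify → 4, Screen → 1; minimax = 1.
-3 ≠ 1, so there is no saddle point; optimal play is mixed.
Let the attacker play Flank with probability p. Expected payoff against Fortify: 4p + (-3)(1−p) = 7p − 3; against Screen: (-5)p + 1(1−p) = −6p + 1.
Setting these equal: 7p − 3 = −6p + 1 ⇒ 13p = 4 ⇒ p = 4/13, and the value is (7)·(4/13) − 3 = -11/13.
For the defender: with q = P(Fortify), equating Flank's and Center's payoffs gives 9q − 5 = −4q + 1 ⇒ q = 6/13.

6/13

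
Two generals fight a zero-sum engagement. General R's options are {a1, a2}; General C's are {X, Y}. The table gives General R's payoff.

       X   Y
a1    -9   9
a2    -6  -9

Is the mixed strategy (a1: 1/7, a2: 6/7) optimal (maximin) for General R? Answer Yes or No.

Against X this mix gives (1/7)·(-9) + (6/7)·(-6) = -45/7.
Against Y this mix gives (1/7)·9 + (6/7)·(-9) = -45/7.
All of General C's active replies (X, Y) yield -45/7, and no column does worse for General R. The mix makes General C indifferent and guarantees -45/7, so it is optimal.

Yes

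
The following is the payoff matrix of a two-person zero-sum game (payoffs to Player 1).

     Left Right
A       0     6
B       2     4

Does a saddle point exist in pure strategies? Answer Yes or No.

Yes

Row minima: A → 0, B → 2; maximin = 2.
Column maxima: Left → 2, Right → 6; minimax = 2.
maximin = minimax = 2, so a saddle point exists.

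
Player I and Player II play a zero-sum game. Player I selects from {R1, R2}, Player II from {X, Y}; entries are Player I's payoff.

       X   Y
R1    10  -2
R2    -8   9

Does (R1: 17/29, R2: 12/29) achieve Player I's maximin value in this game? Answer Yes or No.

Against X this mix gives (17/29)·10 + (12/29)·(-8) = 74/29.
Against Y this mix gives (17/29)·(-2) + (12/29)·9 = 74/29.
All of Player II's active replies (X, Y) yield 74/29, and no column does worse for Player I. The mix makes Player II indifferent and guarantees 74/29, so it is optimal.

Yes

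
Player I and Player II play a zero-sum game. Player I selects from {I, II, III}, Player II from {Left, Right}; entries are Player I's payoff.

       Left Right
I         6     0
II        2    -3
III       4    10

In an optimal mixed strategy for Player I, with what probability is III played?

Row minima: I → 0, II → -3, III → 4; maximin = 4.
Column maxima: Left → 6, Right → 10; minimax = 6.
4 ≠ 6, so there is no saddle point; optimal play is mixed.
II is strictly dominated by I, so Player I never plays it.
On the remaining 2×2 (I, III vs Left, Right):
Let Player I play I with probability p. Expected payoff against Left: 6p + 4(1−p) = 2p + 4; against Right: 0p + 10(1−p) = −10p + 10.
Setting these equal: 2p + 4 = −10p + 10 ⇒ 12p = 6 ⇒ p = 1/2, and the value is (2)·(1/2) + 4 = 5.
For Player II: with q = P(Left), equating I's and III's payoffs gives 6q = −6q + 10 ⇒ q = 5/6.

1/2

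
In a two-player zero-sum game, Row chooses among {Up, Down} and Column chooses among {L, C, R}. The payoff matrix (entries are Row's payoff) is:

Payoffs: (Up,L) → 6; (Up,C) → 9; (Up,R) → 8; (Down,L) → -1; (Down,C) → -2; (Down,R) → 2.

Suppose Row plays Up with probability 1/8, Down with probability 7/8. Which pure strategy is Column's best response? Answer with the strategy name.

C

If Column plays L, Row's expected payoff is (1/8)·6 + (7/8)·(-1) = -1/8.
If Column plays C, Row's expected payoff is (1/8)·9 + (7/8)·(-2) = -5/8.
If Column plays R, Row's expected payoff is (1/8)·8 + (7/8)·2 = 11/4.
Column minimizes Row's payoff; the smallest is -5/8, so the best response is C.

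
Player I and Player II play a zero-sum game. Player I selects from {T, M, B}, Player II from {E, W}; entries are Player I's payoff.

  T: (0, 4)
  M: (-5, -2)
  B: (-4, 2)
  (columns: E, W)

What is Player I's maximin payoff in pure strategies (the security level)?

0

Row minima: T → 0, M → -5, B → -4.
The best of these is 0.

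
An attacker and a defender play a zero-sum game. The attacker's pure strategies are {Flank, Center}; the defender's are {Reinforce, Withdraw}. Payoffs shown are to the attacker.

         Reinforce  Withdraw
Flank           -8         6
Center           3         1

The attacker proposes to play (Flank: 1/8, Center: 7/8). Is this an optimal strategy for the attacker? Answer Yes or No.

Against Reinforce this mix gives (1/8)·(-8) + (7/8)·3 = 13/8.
Against Withdraw this mix gives (1/8)·6 + (7/8)·1 = 13/8.
All of the defender's active replies (Reinforce, Withdraw) yield 13/8, and no column does worse for the attacker. The mix makes the defender indifferent and guarantees 13/8, so it is optimal.

Yes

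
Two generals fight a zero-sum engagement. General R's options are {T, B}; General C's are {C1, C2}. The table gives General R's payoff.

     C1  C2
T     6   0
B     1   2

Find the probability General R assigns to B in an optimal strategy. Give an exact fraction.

Row minima: T → 0, B → 1; maximin = 1.
Column maxima: C1 → 6, C2 → 2; minimax = 2.
1 ≠ 2, so there is no saddle point; optimal play is mixed.
Let General R play T with probability p. Expected payoff against C1: 6p + 1(1−p) = 5p + 1; against C2: 0p + 2(1−p) = −2p + 2.
Setting these equal: 5p + 1 = −2p + 2 ⇒ 7p = 1 ⇒ p = 1/7, and the value is (5)·(1/7) + 1 = 12/7.
For General C: with q = P(C1), equating T's and B's payoffs gives 6q = −q + 2 ⇒ q = 2/7.

6/7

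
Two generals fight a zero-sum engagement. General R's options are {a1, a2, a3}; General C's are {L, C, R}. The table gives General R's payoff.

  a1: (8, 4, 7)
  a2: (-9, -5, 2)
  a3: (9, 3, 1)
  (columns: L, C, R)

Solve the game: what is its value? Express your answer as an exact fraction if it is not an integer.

4

Row minima: a1 → 4, a2 → -9, a3 → 1; maximin = 4.
Column maxima: L → 9, C → 4, R → 7; minimax = 4.
Since maximin = minimax = 4, there is a saddle point and the value is 4.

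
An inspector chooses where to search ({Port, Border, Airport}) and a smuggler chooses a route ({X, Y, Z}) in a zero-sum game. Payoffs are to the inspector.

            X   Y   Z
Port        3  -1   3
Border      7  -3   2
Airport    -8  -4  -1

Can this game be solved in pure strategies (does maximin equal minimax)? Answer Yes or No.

Yes

Row minima: Port → -1, Border → -3, Airport → -8; maximin = -1.
Column maxima: X → 7, Y → -1, Z → 3; minimax = -1.
maximin = minimax = -1, so a saddle point exists.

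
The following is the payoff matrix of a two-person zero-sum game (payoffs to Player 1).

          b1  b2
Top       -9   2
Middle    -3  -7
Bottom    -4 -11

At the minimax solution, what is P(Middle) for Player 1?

Row minima: Top → -9, Middle → -7, Bottom → -11; maximin = -7.
Column maxima: b1 → -3, b2 → 2; minimax = -3.
-7 ≠ -3, so there is no saddle point; optimal play is mixed.
Bottom is strictly dominated by Middle, so Player 1 never plays it.
On the remaining 2×2 (Top, Middle vs b1, b2):
Let Player 1 play Top with probability p. Expected payoff against b1: (-9)p + (-3)(1−p) = −6p − 3; against b2: 2p + (-7)(1−p) = 9p − 7.
Setting these equal: −6p − 3 = 9p − 7 ⇒ −15p = -4 ⇒ p = 4/15, and the value is (-6)·(4/15) − 3 = -23/5.
For Player 2: with q = P(b1), equating Top's and Middle's payoffs gives −11q + 2 = 4q − 7 ⇒ q = 3/5.

11/15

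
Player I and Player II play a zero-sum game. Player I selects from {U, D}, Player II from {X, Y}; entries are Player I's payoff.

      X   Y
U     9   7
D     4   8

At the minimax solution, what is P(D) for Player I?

1/3

Row minima: U → 7, D → 4; maximin = 7.
Column maxima: X → 9, Y → 8; minimax = 8.
7 ≠ 8, so there is no saddle point; optimal play is mixed.
Let Player I play U with probability p. Expected payoff against X: 9p + 4(1−p) = 5p + 4; against Y: 7p + 8(1−p) = −p + 8.
Setting these equal: 5p + 4 = −p + 8 ⇒ 6p = 4 ⇒ p = 2/3, and the value is (5)·(2/3) + 4 = 22/3.
For Player II: with q = P(X), equating U's and D's payoffs gives 2q + 7 = −4q + 8 ⇒ q = 1/6.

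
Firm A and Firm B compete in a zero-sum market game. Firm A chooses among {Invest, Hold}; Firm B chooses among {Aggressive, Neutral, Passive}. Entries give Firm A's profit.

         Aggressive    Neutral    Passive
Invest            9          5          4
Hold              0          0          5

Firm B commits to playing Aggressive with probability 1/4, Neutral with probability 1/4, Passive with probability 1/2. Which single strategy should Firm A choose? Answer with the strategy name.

Invest

Expected payoff of Invest: (1/4)·9 + (1/4)·5 + (1/2)·4 = 11/2.
Expected payoff of Hold: (1/4)·0 + (1/4)·0 + (1/2)·5 = 5/2.
The largest is 11/2, so Firm A's best response is Invest.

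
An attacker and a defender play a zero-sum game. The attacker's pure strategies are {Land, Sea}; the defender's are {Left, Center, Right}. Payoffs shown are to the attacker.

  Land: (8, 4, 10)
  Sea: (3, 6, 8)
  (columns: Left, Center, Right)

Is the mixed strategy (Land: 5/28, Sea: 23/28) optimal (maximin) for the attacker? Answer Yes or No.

No

Against Left this mix gives (5/28)·8 + (23/28)·3 = 109/28.
Against Center this mix gives (5/28)·4 + (23/28)·6 = 79/14.
Against Right this mix gives (5/28)·10 + (23/28)·8 = 117/14.
The defender will play Left, holding the attacker to 109/28. Shifting weight toward the row that does better against Left would raise this floor (the equalizing mix achieves 36/7 against both Left and Center), so the proposed strategy is not optimal.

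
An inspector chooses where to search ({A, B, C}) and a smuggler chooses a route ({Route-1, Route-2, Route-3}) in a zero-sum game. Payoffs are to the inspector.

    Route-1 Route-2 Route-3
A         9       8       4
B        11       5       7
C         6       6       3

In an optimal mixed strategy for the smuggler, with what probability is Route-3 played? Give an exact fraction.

Row minima: A → 4, B → 5, C → 3; maximin = 5.
Column maxima: Route-1 → 11, Route-2 → 8, Route-3 → 7; minimax = 7.
5 ≠ 7, so there is no saddle point; optimal play is mixed.
C is strictly dominated by A, so the inspector never plays it.
With C eliminated, Route-1 is strictly dominated by Route-2 (it gives the inspector strictly more in every remaining row), so the smuggler never plays it.
On the remaining 2×2 (A, B vs Route-2, Route-3):
Let the inspector play A with probability p. Expected payoff against Route-2: 8p + 5(1−p) = 3p + 5; against Route-3: 4p + 7(1−p) = −3p + 7.
Setting these equal: 3p + 5 = −3p + 7 ⇒ 6p = 2 ⇒ p = 1/3, and the value is (3)·(1/3) + 5 = 6.
For the smuggler: with q = P(Route-2), equating A's and B's payoffs gives 4q + 4 = −2q + 7 ⇒ q = 1/2.

1/2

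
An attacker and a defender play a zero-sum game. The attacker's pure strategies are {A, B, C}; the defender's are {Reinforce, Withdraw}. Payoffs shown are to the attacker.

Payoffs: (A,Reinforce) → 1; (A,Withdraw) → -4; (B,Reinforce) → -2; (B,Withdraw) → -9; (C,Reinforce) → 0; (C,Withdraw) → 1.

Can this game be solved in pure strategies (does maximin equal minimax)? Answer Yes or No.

No

Row minima: A → -4, B → -9, C → 0; maximin = 0.
Column maxima: Reinforce → 1, Withdraw → 1; minimax = 1.
0 ≠ 1, so no pure-strategy equilibrium exists.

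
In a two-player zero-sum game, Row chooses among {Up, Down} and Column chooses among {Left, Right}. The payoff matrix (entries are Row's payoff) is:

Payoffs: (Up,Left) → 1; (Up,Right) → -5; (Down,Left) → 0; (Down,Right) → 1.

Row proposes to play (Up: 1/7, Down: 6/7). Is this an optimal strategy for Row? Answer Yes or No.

Yes

Against Left this mix gives (1/7)·1 + (6/7)·0 = 1/7.
Against Right this mix gives (1/7)·(-5) + (6/7)·1 = 1/7.
All of Column's active replies (Left, Right) yield 1/7, and no column does worse for Row. The mix makes Column indifferent and guarantees 1/7, so it is optimal.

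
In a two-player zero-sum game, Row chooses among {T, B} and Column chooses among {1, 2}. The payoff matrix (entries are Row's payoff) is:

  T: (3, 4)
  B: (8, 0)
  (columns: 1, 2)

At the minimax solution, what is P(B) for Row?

1/9

Row minima: T → 3, B → 0; maximin = 3.
Column maxima: 1 → 8, 2 → 4; minimax = 4.
3 ≠ 4, so there is no saddle point; optimal play is mixed.
Let Row play T with probability p. Expected payoff against 1: 3p + 8(1−p) = −5p + 8; against 2: 4p + 0(1−p) = 4p.
Setting these equal: −5p + 8 = 4p ⇒ −9p = -8 ⇒ p = 8/9, and the value is (-5)·(8/9) + 8 = 32/9.
For Column: with q = P(1), equating T's and B's payoffs gives −q + 4 = 8q ⇒ q = 4/9.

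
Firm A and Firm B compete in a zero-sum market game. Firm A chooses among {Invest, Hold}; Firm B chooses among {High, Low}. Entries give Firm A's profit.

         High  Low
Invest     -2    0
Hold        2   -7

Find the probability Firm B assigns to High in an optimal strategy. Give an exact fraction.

7/11

Row minima: Invest → -2, Hold → -7; maximin = -2.
Column maxima: High → 2, Low → 0; minimax = 0.
-2 ≠ 0, so there is no saddle point; optimal play is mixed.
Let Firm A play Invest with probability p. Expected payoff against High: (-2)p + 2(1−p) = −4p + 2; against Low: 0p + (-7)(1−p) = 7p − 7.
Setting these equal: −4p + 2 = 7p − 7 ⇒ −11p = -9 ⇒ p = 9/11, and the value is (-4)·(9/11) + 2 = -14/11.
For Firm B: with q = P(High), equating Invest's and Hold's payoffs gives −2q = 9q − 7 ⇒ q = 7/11.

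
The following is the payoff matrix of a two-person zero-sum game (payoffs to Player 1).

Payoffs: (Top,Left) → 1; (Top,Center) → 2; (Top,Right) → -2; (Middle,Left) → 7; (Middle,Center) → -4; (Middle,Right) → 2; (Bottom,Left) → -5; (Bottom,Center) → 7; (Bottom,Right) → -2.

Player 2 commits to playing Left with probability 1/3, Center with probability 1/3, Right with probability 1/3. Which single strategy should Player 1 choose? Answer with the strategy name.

Middle

Expected payoff of Top: (1/3)·1 + (1/3)·2 + (1/3)·(-2) = 1/3.
Expected payoff of Middle: (1/3)·7 + (1/3)·(-4) + (1/3)·2 = 5/3.
Expected payoff of Bottom: (1/3)·(-5) + (1/3)·7 + (1/3)·(-2) = 0.
The largest is 5/3, so Player 1's best response is Middle.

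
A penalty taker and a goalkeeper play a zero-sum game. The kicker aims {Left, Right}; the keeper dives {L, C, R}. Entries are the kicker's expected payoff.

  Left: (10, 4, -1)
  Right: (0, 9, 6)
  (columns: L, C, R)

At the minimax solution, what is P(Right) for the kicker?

Row minima: Left → -1, Right → 0; maximin = 0.
Column maxima: L → 10, C → 9, R → 6; minimax = 6.
0 ≠ 6, so there is no saddle point; optimal play is mixed.
C is strictly dominated by R (it gives the kicker strictly more in every row), so the keeper never plays it.
On the remaining 2×2 (Left, Right vs L, R):
Let the kicker play Left with probability p. Expected payoff against L: 10p + 0(1−p) = 10p; against R: (-1)p + 6(1−p) = −7p + 6.
Setting these equal: 10p = −7p + 6 ⇒ 17p = 6 ⇒ p = 6/17, and the value is (10)·(6/17) = 60/17.
For the keeper: with q = P(L), equating Left's and Right's payoffs gives 11q − 1 = −6q + 6 ⇒ q = 7/17.

11/17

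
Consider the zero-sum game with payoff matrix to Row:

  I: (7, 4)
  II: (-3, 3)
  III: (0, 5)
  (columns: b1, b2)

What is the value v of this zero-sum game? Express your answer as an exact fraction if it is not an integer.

35/8

Row minima: I → 4, II → -3, III → 0; maximin = 4.
Column maxima: b1 → 7, b2 → 5; minimax = 5.
4 ≠ 5, so there is no saddle point; optimal play is mixed.
II is strictly dominated by I, so Row never plays it.
On the remaining 2×2 (I, III vs b1, b2):
Let Row play I with probability p. Expected payoff against b1: 7p + 0(1−p) = 7p; against b2: 4p + 5(1−p) = −p + 5.
Setting these equal: 7p = −p + 5 ⇒ 8p = 5 ⇒ p = 5/8, and the value is (7)·(5/8) = 35/8.
For Column: with q = P(b1), equating I's and III's payoffs gives 3q + 4 = −5q + 5 ⇒ q = 1/8.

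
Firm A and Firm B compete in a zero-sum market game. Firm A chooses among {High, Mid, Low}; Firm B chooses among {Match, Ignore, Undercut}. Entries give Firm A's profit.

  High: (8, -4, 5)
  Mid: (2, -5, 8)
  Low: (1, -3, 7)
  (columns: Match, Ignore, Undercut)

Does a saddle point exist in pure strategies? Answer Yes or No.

Yes

Row minima: High → -4, Mid → -5, Low → -3; maximin = -3.
Column maxima: Match → 8, Ignore → -3, Undercut → 8; minimax = -3.
maximin = minimax = -3, so a saddle point exists.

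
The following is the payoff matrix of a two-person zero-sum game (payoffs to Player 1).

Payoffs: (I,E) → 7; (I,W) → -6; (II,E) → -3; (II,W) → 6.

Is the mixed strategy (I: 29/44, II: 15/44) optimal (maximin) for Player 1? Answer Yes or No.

Against E this mix gives (29/44)·7 + (15/44)·(-3) = 79/22.
Against W this mix gives (29/44)·(-6) + (15/44)·6 = -21/11.
Player 2 will play W, holding Player 1 to -21/11. Shifting weight toward the row that does better against W would raise this floor (the equalizing mix achieves 12/11 against both W and E), so the proposed strategy is not optimal.

No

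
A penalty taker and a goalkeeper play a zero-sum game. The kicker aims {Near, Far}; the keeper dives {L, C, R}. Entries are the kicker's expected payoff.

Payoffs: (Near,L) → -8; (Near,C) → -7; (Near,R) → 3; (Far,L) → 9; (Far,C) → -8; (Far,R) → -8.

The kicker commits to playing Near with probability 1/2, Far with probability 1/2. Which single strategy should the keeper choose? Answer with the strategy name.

C

If the keeper plays L, the kicker's expected payoff is (1/2)·(-8) + (1/2)·9 = 1/2.
If the keeper plays C, the kicker's expected payoff is (1/2)·(-7) + (1/2)·(-8) = -15/2.
If the keeper plays R, the kicker's expected payoff is (1/2)·3 + (1/2)·(-8) = -5/2.
The keeper minimizes the kicker's payoff; the smallest is -15/2, so the best response is C.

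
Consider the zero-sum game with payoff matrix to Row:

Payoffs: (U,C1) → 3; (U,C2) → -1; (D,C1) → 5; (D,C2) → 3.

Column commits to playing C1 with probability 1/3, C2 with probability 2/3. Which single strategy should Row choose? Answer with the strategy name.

D

Expected payoff of U: (1/3)·3 + (2/3)·(-1) = 1/3.
Expected payoff of D: (1/3)·5 + (2/3)·3 = 11/3.
The largest is 11/3, so Row's best response is D.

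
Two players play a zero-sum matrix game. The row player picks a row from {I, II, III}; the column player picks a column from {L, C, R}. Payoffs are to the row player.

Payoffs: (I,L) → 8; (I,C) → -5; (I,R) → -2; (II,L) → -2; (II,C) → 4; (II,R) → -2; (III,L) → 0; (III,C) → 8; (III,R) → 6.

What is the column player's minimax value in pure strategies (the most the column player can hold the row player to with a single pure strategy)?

6

Column maxima: L → 8, C → 8, R → 6.
The smallest of these is 6.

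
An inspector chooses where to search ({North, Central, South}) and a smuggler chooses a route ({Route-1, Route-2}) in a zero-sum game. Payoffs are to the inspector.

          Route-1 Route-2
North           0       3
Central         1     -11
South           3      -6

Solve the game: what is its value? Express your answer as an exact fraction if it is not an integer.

3/4

Row minima: North → 0, Central → -11, South → -6; maximin = 0.
Column maxima: Route-1 → 3, Route-2 → 3; minimax = 3.
0 ≠ 3, so there is no saddle point; optimal play is mixed.
Central is strictly dominated by South, so the inspector never plays it.
On the remaining 2×2 (North, South vs Route-1, Route-2):
Let the inspector play North with probability p. Expected payoff against Route-1: 0p + 3(1−p) = −3p + 3; against Route-2: 3p + (-6)(1−p) = 9p − 6.
Setting these equal: −3p + 3 = 9p − 6 ⇒ −12p = -9 ⇒ p = 3/4, and the value is (-3)·(3/4) + 3 = 3/4.
For the smuggler: with q = P(Route-1), equating North's and South's payoffs gives −3q + 3 = 9q − 6 ⇒ q = 3/4.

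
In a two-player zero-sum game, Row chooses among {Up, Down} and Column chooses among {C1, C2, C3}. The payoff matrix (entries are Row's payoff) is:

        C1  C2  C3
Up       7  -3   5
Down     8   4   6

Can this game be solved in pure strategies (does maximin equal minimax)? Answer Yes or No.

Row minima: Up → -3, Down → 4; maximin = 4.
Column maxima: C1 → 8, C2 → 4, C3 → 6; minimax = 4.
maximin = minimax = 4, so a saddle point exists.

Yes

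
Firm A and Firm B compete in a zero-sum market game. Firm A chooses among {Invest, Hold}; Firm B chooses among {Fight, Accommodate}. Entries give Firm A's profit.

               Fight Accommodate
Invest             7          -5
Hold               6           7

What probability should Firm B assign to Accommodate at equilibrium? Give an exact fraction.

Row minima: Invest → -5, Hold → 6; maximin = 6.
Column maxima: Fight → 7, Accommodate → 7; minimax = 7.
6 ≠ 7, so there is no saddle point; optimal play is mixed.
Let Firm A play Invest with probability p. Expected payoff against Fight: 7p + 6(1−p) = p + 6; against Accommodate: (-5)p + 7(1−p) = −12p + 7.
Setting these equal: p + 6 = −12p + 7 ⇒ 13p = 1 ⇒ p = 1/13, and the value is (1)·(1/13) + 6 = 79/13.
For Firm B: with q = P(Fight), equating Invest's and Hold's payoffs gives 12q − 5 = −q + 7 ⇒ q = 12/13.

1/13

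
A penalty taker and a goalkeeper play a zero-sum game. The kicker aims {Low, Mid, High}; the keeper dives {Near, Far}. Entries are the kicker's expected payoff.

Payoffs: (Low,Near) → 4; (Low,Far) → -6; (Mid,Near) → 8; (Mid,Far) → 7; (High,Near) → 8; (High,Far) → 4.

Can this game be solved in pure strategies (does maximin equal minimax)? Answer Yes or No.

Yes

Row minima: Low → -6, Mid → 7, High → 4; maximin = 7.
Column maxima: Near → 8, Far → 7; minimax = 7.
maximin = minimax = 7, so a saddle point exists.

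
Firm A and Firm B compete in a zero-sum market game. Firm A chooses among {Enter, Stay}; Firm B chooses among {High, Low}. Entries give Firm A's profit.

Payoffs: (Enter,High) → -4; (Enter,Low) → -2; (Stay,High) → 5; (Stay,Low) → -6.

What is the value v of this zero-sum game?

Row minima: Enter → -4, Stay → -6; maximin = -4.
Column maxima: High → 5, Low → -2; minimax = -2.
-4 ≠ -2, so there is no saddle point; optimal play is mixed.
Let Firm A play Enter with probability p. Expected payoff against High: (-4)p + 5(1−p) = −9p + 5; against Low: (-2)p + (-6)(1−p) = 4p − 6.
Setting these equal: −9p + 5 = 4p − 6 ⇒ −13p = -11 ⇒ p = 11/13, and the value is (-9)·(11/13) + 5 = -34/13.
For Firm B: with q = P(High), equating Enter's and Stay's payoffs gives −2q − 2 = 11q − 6 ⇒ q = 4/13.

-34/13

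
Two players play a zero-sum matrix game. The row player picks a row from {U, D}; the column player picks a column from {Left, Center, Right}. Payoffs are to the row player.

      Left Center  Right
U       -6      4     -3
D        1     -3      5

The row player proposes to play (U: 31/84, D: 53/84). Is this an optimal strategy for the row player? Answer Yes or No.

Against Left this mix gives (31/84)·(-6) + (53/84)·1 = -19/12.
Against Center this mix gives (31/84)·4 + (53/84)·(-3) = -5/12.
Against Right this mix gives (31/84)·(-3) + (53/84)·5 = 43/21.
The column player will play Left, holding the row player to -19/12. Shifting weight toward the row that does better against Left would raise this floor (the equalizing mix achieves -1 against both Left and Center), so the proposed strategy is not optimal.

No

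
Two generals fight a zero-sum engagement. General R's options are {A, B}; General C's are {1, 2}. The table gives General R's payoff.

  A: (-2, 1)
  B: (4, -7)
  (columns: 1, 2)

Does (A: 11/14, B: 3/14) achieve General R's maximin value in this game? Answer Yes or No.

Yes

Against 1 this mix gives (11/14)·(-2) + (3/14)·4 = -5/7.
Against 2 this mix gives (11/14)·1 + (3/14)·(-7) = -5/7.
All of General C's active replies (1, 2) yield -5/7, and no column does worse for General R. The mix makes General C indifferent and guarantees -5/7, so it is optimal.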